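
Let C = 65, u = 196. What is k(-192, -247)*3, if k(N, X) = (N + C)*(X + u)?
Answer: 19431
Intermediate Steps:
k(N, X) = (65 + N)*(196 + X) (k(N, X) = (N + 65)*(X + 196) = (65 + N)*(196 + X))
k(-192, -247)*3 = (12740 + 65*(-247) + 196*(-192) - 192*(-247))*3 = (12740 - 16055 - 37632 + 47424)*3 = 6477*3 = 19431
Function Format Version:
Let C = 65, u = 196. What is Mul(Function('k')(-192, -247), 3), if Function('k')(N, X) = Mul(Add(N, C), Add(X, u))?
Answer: 19431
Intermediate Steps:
Function('k')(N, X) = Mul(Add(65, N), Add(196, X)) (Function('k')(N, X) = Mul(Add(N, 65), Add(X, 196)) = Mul(Add(65, N), Add(196, X)))
Mul(Function('k')(-192, -247), 3) = Mul(Add(12740, Mul(65, -247), Mul(196, -192), Mul(-192, -247)), 3) = Mul(Add(12740, -16055, -37632, 47424), 3) = Mul(6477, 3) = 19431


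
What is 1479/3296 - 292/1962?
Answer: 969683/3233376 ≈ 0.29990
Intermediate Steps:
1479/3296 - 292/1962 = 1479*(1/3296) - 292*1/1962 = 1479/3296 - 146/981 = 969683/3233376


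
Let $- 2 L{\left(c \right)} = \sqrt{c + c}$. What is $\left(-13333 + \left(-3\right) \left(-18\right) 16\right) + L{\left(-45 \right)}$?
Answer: $-12469 - \frac{3 i \sqrt{10}}{2} \approx -12469.0 - 4.7434 i$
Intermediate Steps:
$L{\left(c \right)} = - \frac{\sqrt{2} \sqrt{c}}{2}$ ($L{\left(c \right)} = - \frac{\sqrt{c + c}}{2} = - \frac{\sqrt{2 c}}{2} = - \frac{\sqrt{2} \sqrt{c}}{2}$)
$\left(-13333 + \left(-3\right) \left(-18\right) 16\right) + L{\left(-45 \right)} = \left(-13333 + \left(-3\right) \left(-18\right) 16\right) - \frac{\sqrt{2} \sqrt{-45}}{2} = \left(-13333 + 54 \cdot 16\right) - \frac{\sqrt{2} \cdot 3 i \sqrt{5}}{2} = \left(-13333 + 864\right) - \frac{3 i \sqrt{10}}{2} = -12469 - \frac{3 i \sqrt{10}}{2}$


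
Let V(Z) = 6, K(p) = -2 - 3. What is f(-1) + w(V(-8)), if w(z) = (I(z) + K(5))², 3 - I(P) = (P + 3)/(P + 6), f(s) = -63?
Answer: -887/16 ≈ -55.438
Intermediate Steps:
K(p) = -5
I(P) = 3 - (3 + P)/(6 + P) (I(P) = 3 - (P + 3)/(P + 6) = 3 - (3 + P)/(6 + P))
w(z) = (-5 + (15 + 2*z)/(6 + z))² (w(z) = ((15 + 2*z)/(6 + z) - 5)² = (-5 + (15 + 2*z)/(6 + z))²)
f(-1) + w(V(-8)) = -63 + 9*(5 + 6)²/(6 + 6)² = -63 + 9*11²/12² = -63 + 9*121*(1/144) = -63 + 121/16 = -887/16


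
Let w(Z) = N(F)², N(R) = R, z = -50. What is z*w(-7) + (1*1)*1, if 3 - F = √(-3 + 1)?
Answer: -349 + 300*I*√2 ≈ -349.0 + 424.26*I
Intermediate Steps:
F = 3 - I*√2 (F = 3 - √(-3 + 1) = 3 - √(-2) = 3 - I*√2 ≈ 3.0 - 1.4142*I)
w(Z) = (3 - I*√2)²
z*w(-7) + (1*1)*1 = -50*(3 - I*√2)² + (1*1)*1 = -50*(3 - I*√2)² + 1*1 = -50*(3 - I*√2)² + 1 = 1 - 50*(3 - I*√2)²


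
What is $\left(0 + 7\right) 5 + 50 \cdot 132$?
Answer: $6635$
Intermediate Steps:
$\left(0 + 7\right) 5 + 50 \cdot 132 = 7 \cdot 5 + 6600 = 35 + 6600 = 6635$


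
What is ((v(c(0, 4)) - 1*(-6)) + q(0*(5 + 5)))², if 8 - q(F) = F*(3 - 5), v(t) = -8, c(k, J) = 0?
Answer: 36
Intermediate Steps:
q(F) = 8 + 2*F (q(F) = 8 - F*(3 - 5) = 8 - F*(-2) = 8 - (-2)*F = 8 + 2*F)
((v(c(0, 4)) - 1*(-6)) + q(0*(5 + 5)))² = ((-8 - 1*(-6)) + (8 + 2*(0*(5 + 5))))² = ((-8 + 6) + (8 + 2*(0*10)))² = (-2 + (8 + 2*0))² = (-2 + (8 + 0))² = (-2 + 8)² = 6² = 36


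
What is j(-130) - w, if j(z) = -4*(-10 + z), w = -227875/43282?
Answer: 24465795/43282 ≈ 565.26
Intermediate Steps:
w = -227875/43282 (w = -227875*1/43282 = -227875/43282 ≈ -5.2649)
j(z) = 40 - 4*z
j(-130) - w = (40 - 4*(-130)) - 1*(-227875/43282) = (40 + 520) + 227875/43282 = 560 + 227875/43282 = 24465795/43282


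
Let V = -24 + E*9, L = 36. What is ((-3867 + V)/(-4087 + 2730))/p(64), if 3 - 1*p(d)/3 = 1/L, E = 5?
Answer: 46152/145199 ≈ 0.31785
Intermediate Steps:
p(d) = 107/12 (p(d) = 9 - 3/36 = 9 - 3*1/36 = 9 - 1/12 = 107/12)
V = 21 (V = -24 + 5*9 = -24 + 45 = 21)
((-3867 + V)/(-4087 + 2730))/p(64) = ((-3867 + 21)/(-4087 + 2730))/(107/12) = -3846/(-1357)*(12/107) = -3846*(-1/1357)*(12/107) = (3846/1357)*(12/107) = 46152/145199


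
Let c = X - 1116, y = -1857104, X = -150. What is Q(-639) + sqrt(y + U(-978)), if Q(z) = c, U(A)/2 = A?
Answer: -1266 + 14*I*sqrt(9485) ≈ -1266.0 + 1363.5*I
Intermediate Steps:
U(A) = 2*A
c = -1266 (c = -150 - 1116 = -1266)
Q(z) = -1266
Q(-639) + sqrt(y + U(-978)) = -1266 + sqrt(-1857104 + 2*(-978)) = -1266 + sqrt(-1857104 - 1956) = -1266 + sqrt(-1859060) = -1266 + 14*I*sqrt(9485)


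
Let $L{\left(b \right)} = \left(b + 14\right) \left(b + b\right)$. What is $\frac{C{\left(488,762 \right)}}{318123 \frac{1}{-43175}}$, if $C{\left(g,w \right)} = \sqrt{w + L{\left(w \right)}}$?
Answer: $- \frac{43175 \sqrt{1183386}}{318123} \approx -147.64$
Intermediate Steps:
$L{\left(b \right)} = 2 b \left(14 + b\right)$ ($L{\left(b \right)} = \left(14 + b\right) 2 b = 2 b \left(14 + b\right)$)
$C{\left(g,w \right)} = \sqrt{w + 2 w \left(14 + w\right)}$
$\frac{C{\left(488,762 \right)}}{318123 \frac{1}{-43175}} = \frac{\sqrt{762 \left(29 + 2 \cdot 762\right)}}{318123 \frac{1}{-43175}} = \frac{\sqrt{762 \left(29 + 1524\right)}}{318123 \left(- \frac{1}{43175}\right)} = \frac{\sqrt{762 \cdot 1553}}{- \frac{318123}{43175}} = \sqrt{1183386} \left(- \frac{43175}{318123}\right) = - \frac{43175 \sqrt{1183386}}{318123}$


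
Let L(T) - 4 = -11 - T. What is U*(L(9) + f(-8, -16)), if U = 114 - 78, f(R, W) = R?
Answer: -864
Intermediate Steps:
L(T) = -7 - T (L(T) = 4 + (-11 - T) = -7 - T)
U = 36
U*(L(9) + f(-8, -16)) = 36*((-7 - 1*9) - 8) = 36*((-7 - 9) - 8) = 36*(-16 - 8) = 36*(-24) = -864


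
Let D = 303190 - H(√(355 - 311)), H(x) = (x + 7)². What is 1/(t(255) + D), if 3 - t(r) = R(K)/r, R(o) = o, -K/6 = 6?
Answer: 273737315/82969811033218 + 50575*√11/165939622066436 ≈ 3.3003e-6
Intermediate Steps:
K = -36 (K = -6*6 = -36)
H(x) = (7 + x)²
D = 303190 - (7 + 2*√11)² (D = 303190 - (7 + √(355 - 311))² = 303190 - (7 + √44)² = 303190 - (7 + 2*√11)² ≈ 3.0300e+5)
t(r) = 3 + 36/r (t(r) = 3 - (-36)/r = 3 + 36/r)
1/(t(255) + D) = 1/((3 + 36/255) + (303097 - 28*√11)) = 1/((3 + 36*(1/255)) + (303097 - 28*√11)) = 1/((3 + 12/85) + (303097 - 28*√11)) = 1/(267/85 + (303097 - 28*√11)) = 1/(25763512/85 - 28*√11)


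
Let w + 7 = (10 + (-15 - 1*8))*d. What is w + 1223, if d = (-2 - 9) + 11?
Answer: 1216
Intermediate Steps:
d = 0 (d = -11 + 11 = 0)
w = -7 (w = -7 + (10 + (-15 - 1*8))*0 = -7 + (10 + (-15 - 8))*0 = -7 + (10 - 23)*0 = -7 - 13*0 = -7 + 0 = -7)
w + 1223 = -7 + 1223 = 1216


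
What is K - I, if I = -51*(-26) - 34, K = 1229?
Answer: -63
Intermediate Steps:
I = 1292 (I = 1326 - 34 = 1292)
K - I = 1229 - 1*1292 = 1229 - 1292 = -63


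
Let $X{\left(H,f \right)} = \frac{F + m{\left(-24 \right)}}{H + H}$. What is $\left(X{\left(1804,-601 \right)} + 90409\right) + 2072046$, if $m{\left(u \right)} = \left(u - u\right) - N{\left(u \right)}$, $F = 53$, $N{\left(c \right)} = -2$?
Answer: $\frac{709285245}{328} \approx 2.1625 \cdot 10^{6}$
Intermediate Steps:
$m{\left(u \right)} = 2$ ($m{\left(u \right)} = \left(u - u\right) - -2 = 0 + 2 = 2$)
$X{\left(H,f \right)} = \frac{55}{2 H}$ ($X{\left(H,f \right)} = \frac{53 + 2}{H + H} = \frac{55}{2 H}$)
$\left(X{\left(1804,-601 \right)} + 90409\right) + 2072046 = \left(\frac{55}{2 \cdot 1804} + 90409\right) + 2072046 = \left(\frac{55}{2} \cdot \frac{1}{1804} + 90409\right) + 2072046 = \left(\frac{5}{328} + 90409\right) + 2072046 = \frac{29654157}{328} + 2072046 = \frac{709285245}{328}$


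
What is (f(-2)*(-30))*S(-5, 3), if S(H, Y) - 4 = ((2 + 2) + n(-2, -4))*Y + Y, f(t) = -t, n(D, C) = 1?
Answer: -1320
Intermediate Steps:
S(H, Y) = 4 + 6*Y (S(H, Y) = 4 + (((2 + 2) + 1)*Y + Y) = 4 + ((4 + 1)*Y + Y) = 4 + (5*Y + Y) = 4 + 6*Y)
(f(-2)*(-30))*S(-5, 3) = (-1*(-2)*(-30))*(4 + 6*3) = (2*(-30))*(4 + 18) = -60*22 = -1320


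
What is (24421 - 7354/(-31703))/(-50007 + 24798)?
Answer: -258075439/266400309 ≈ -0.96875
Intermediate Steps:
(24421 - 7354/(-31703))/(-50007 + 24798) = (24421 - 7354*(-1/31703))/(-25209) = (24421 + 7354/31703)*(-1/25209) = (774226317/31703)*(-1/25209) = -258075439/266400309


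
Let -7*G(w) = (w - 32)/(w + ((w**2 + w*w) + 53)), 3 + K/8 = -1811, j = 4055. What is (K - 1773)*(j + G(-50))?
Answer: -2312636709545/35021 ≈ -6.6036e+7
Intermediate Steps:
K = -14512 (K = -24 + 8*(-1811) = -24 - 14488 = -14512)
G(w) = -(-32 + w)/(7*(53 + w + 2*w**2)) (G(w) = -(w - 32)/(7*(w + ((w**2 + w*w) + 53))) = -(-32 + w)/(7*(w + ((w**2 + w**2) + 53))) = -(-32 + w)/(7*(w + (2*w**2 + 53))) = -(-32 + w)/(7*(w + (53 + 2*w**2))) = -(-32 + w)/(7*(53 + w + 2*w**2)))
(K - 1773)*(j + G(-50)) = (-14512 - 1773)*(4055 + (32 - 1*(-50))/(7*(53 - 50 + 2*(-50)**2))) = -16285*(4055 + (32 + 50)/(7*(53 - 50 + 2*2500))) = -16285*(4055 + (1/7)*82/(53 - 50 + 5000)) = -16285*(4055 + (1/7)*82/5003) = -16285*(4055 + (1/7)*(1/5003)*82) = -16285*(4055 + 82/35021) = -16285*142010237/35021 = -2312636709545/35021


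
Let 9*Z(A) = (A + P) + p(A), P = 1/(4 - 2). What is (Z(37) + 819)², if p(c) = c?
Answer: 221741881/324 ≈ 6.8439e+5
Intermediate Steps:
P = ½ (P = 1/2 = ½ ≈ 0.50000)
Z(A) = 1/18 + 2*A/9 (Z(A) = ((A + ½) + A)/9 = ((½ + A) + A)/9 = (½ + 2*A)/9 = 1/18 + 2*A/9)
(Z(37) + 819)² = ((1/18 + (2/9)*37) + 819)² = ((1/18 + 74/9) + 819)² = (149/18 + 819)² = (14891/18)² = 221741881/324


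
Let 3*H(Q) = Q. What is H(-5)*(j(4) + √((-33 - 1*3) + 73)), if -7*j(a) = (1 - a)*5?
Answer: -25/7 - 5*√37/3 ≈ -13.709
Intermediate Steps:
H(Q) = Q/3
j(a) = -5/7 + 5*a/7 (j(a) = -(1 - a)*5/7 = -(5 - 5*a)/7 = -5/7 + 5*a/7)
H(-5)*(j(4) + √((-33 - 1*3) + 73)) = ((⅓)*(-5))*((-5/7 + (5/7)*4) + √((-33 - 1*3) + 73)) = -5*((-5/7 + 20/7) + √((-33 - 3) + 73))/3 = -5*(15/7 + √(-36 + 73))/3 = -5*(15/7 + √37)/3 = -25/7 - 5*√37/3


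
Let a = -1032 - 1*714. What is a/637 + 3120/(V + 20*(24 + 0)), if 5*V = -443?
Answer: 6520278/1246609 ≈ 5.2304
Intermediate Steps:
V = -443/5 (V = (⅕)*(-443) = -443/5 ≈ -88.600)
a = -1746 (a = -1032 - 714 = -1746)
a/637 + 3120/(V + 20*(24 + 0)) = -1746/637 + 3120/(-443/5 + 20*(24 + 0)) = -1746*1/637 + 3120/(-443/5 + 20*24) = -1746/637 + 3120/(-443/5 + 480) = -1746/637 + 3120/(1957/5) = -1746/637 + 3120*(5/1957) = -1746/637 + 15600/1957 = 6520278/1246609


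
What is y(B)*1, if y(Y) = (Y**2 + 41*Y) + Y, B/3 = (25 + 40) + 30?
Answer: 93195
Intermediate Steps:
B = 285 (B = 3*((25 + 40) + 30) = 3*(65 + 30) = 3*95 = 285)
y(Y) = Y**2 + 42*Y
y(B)*1 = (285*(42 + 285))*1 = (285*327)*1 = 93195*1 = 93195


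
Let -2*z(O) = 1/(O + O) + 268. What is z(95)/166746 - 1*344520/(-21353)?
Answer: 21828898813487/1353000388440 ≈ 16.134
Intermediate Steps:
z(O) = -134 - 1/(4*O) (z(O) = -(1/(O + O) + 268)/2 = -(1/(2*O) + 268)/2 = -(268 + 1/(2*O))/2 = -134 - 1/(4*O))
z(95)/166746 - 1*344520/(-21353) = (-134 - ¼/95)/166746 - 1*344520/(-21353) = (-134 - ¼*1/95)*(1/166746) - 344520*(-1/21353) = (-134 - 1/380)*(1/166746) + 344520/21353 = -50921/380*1/166746 + 344520/21353 = -50921/63363480 + 344520/21353 = 21828898813487/1353000388440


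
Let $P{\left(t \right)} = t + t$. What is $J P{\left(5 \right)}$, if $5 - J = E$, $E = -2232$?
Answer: $22370$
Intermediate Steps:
$P{\left(t \right)} = 2 t$
$J = 2237$ ($J = 5 - -2232 = 5 + 2232 = 2237$)
$J P{\left(5 \right)} = 2237 \cdot 2 \cdot 5 = 2237 \cdot 10 = 22370$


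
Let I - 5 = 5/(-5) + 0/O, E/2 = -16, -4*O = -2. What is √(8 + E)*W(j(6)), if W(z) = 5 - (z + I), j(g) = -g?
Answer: 14*I*√6 ≈ 34.293*I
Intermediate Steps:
O = ½ (O = -¼*(-2) = ½ ≈ 0.50000)
E = -32 (E = 2*(-16) = -32)
I = 4 (I = 5 + (5/(-5) + 0/(½)) = 5 + (5*(-⅕) + 0*2) = 5 + (-1 + 0) = 5 - 1 = 4)
W(z) = 1 - z (W(z) = 5 - (z + 4) = 5 - (4 + z) = 5 + (-4 - z) = 1 - z)
√(8 + E)*W(j(6)) = √(8 - 32)*(1 - (-1)*6) = √(-24)*(1 - 1*(-6)) = (2*I*√6)*(1 + 6) = (2*I*√6)*7 = 14*I*√6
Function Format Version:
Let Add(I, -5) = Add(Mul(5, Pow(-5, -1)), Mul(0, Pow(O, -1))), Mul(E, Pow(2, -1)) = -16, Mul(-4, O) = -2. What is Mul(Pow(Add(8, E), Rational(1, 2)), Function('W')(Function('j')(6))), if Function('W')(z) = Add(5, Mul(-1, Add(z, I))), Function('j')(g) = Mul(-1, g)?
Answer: Mul(14, I, Pow(6, Rational(1, 2))) ≈ Mul(34.293, I)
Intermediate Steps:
O = Rational(1, 2) (O = Mul(Rational(-1, 4), -2) = Rational(1, 2) ≈ 0.50000)
E = -32 (E = Mul(2, -16) = -32)
I = 4 (I = Add(5, Add(Mul(5, Pow(-5, -1)), Mul(0, Pow(Rational(1, 2), -1)))) = Add(5, Add(Mul(5, Rational(-1, 5)), Mul(0, 2))) = Add(5, Add(-1, 0)) = Add(5, -1) = 4)
Function('W')(z) = Add(1, Mul(-1, z)) (Function('W')(z) = Add(5, Mul(-1, Add(z, 4))) = Add(5, Mul(-1, Add(4, z))) = Add(5, Add(-4, Mul(-1, z))) = Add(1, Mul(-1, z)))
Mul(Pow(Add(8, E), Rational(1, 2)), Function('W')(Function('j')(6))) = Mul(Pow(Add(8, -32), Rational(1, 2)), Add(1, Mul(-1, Mul(-1, 6)))) = Mul(Pow(-24, Rational(1, 2)), Add(1, Mul(-1, -6))) = Mul(Mul(2, I, Pow(6, Rational(1, 2))), Add(1, 6)) = Mul(Mul(2, I, Pow(6, Rational(1, 2))), 7) = Mul(14, I, Pow(6, Rational(1, 2)))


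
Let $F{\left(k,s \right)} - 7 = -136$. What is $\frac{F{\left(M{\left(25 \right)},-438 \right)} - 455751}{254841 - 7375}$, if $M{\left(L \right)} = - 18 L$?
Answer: $- \frac{227940}{123733} \approx -1.8422$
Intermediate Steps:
$F{\left(k,s \right)} = -129$ ($F{\left(k,s \right)} = 7 - 136 = -129$)
$\frac{F{\left(M{\left(25 \right)},-438 \right)} - 455751}{254841 - 7375} = \frac{-129 - 455751}{254841 - 7375} = - \frac{455880}{247466} = \left(-455880\right) \frac{1}{247466} = - \frac{227940}{123733}$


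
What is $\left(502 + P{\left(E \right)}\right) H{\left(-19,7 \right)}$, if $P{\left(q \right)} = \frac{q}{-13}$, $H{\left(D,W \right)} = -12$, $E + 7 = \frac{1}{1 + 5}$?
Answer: $- \frac{78394}{13} \approx -6030.3$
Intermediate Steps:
$E = - \frac{41}{6}$ ($E = -7 + \frac{1}{1 + 5} = -7 + \frac{1}{6} = - \frac{41}{6} \approx -6.8333$)
$P{\left(q \right)} = - \frac{q}{13}$ ($P{\left(q \right)} = q \left(- \frac{1}{13}\right) = - \frac{q}{13}$)
$\left(502 + P{\left(E \right)}\right) H{\left(-19,7 \right)} = \left(502 - - \frac{41}{78}\right) \left(-12\right) = \left(502 + \frac{41}{78}\right) \left(-12\right) = \frac{39197}{78} \left(-12\right) = - \frac{78394}{13}$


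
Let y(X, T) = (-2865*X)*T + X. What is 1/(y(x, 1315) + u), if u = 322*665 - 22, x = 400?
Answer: -1/1506775492 ≈ -6.6367e-10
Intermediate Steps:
y(X, T) = X - 2865*T*X (y(X, T) = -2865*T*X + X = X - 2865*T*X)
u = 214108 (u = 214130 - 22 = 214108)
1/(y(x, 1315) + u) = 1/(400*(1 - 2865*1315) + 214108) = 1/(400*(1 - 3767475) + 214108) = 1/(400*(-3767474) + 214108) = 1/(-1506989600 + 214108) = 1/(-1506775492) = -1/1506775492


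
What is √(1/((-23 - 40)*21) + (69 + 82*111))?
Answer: 4*√2274981/63 ≈ 95.765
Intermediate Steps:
√(1/((-23 - 40)*21) + (69 + 82*111)) = √(1/(-63*21) + (69 + 9102)) = √(1/(-1323) + 9171) = √(-1/1323 + 9171) = √(12133232/1323) = 4*√2274981/63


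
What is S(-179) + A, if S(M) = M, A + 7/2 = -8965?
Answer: -18295/2 ≈ -9147.5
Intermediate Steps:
A = -17937/2 (A = -7/2 - 8965 = -17937/2 ≈ -8968.5)
S(-179) + A = -179 - 17937/2 = -18295/2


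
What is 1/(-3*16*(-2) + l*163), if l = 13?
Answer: 1/2215 ≈ 0.00045147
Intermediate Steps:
1/(-3*16*(-2) + l*163) = 1/(-3*16*(-2) + 13*163) = 1/(-48*(-2) + 2119) = 1/(96 + 2119) = 1/2215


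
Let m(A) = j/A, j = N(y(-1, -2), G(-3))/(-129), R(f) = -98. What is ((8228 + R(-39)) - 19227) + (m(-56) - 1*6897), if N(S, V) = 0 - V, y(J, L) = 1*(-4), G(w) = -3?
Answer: -43329551/2408 ≈ -17994.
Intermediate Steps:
y(J, L) = -4
N(S, V) = -V
j = -1/43 (j = -1*(-3)/(-129) = 3*(-1/129) = -1/43 ≈ -0.023256)
m(A) = -1/(43*A)
((8228 + R(-39)) - 19227) + (m(-56) - 1*6897) = ((8228 - 98) - 19227) + (-1/43/(-56) - 1*6897) = (8130 - 19227) + (-1/43*(-1/56) - 6897) = -11097 + (1/2408 - 6897) = -11097 - 16607975/2408 = -43329551/2408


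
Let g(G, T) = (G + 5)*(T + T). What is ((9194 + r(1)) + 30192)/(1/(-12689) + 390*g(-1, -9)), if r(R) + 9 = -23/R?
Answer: -499362906/356307121 ≈ -1.4015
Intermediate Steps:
g(G, T) = 2*T*(5 + G) (g(G, T) = (5 + G)*(2*T) = 2*T*(5 + G))
r(R) = -9 - 23/R
((9194 + r(1)) + 30192)/(1/(-12689) + 390*g(-1, -9)) = ((9194 + (-9 - 23/1)) + 30192)/(1/(-12689) + 390*(2*(-9)*(5 - 1))) = ((9194 + (-9 - 23*1)) + 30192)/(-1/12689 + 390*(2*(-9)*4)) = ((9194 + (-9 - 23)) + 30192)/(-1/12689 + 390*(-72)) = ((9194 - 32) + 30192)/(-1/12689 - 28080) = (9162 + 30192)/(-356307121/12689) = 39354*(-12689/356307121) = -499362906/356307121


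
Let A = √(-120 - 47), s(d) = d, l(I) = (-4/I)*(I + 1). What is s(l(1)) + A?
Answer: -8 + I*√167 ≈ -8.0 + 12.923*I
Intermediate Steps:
l(I) = -4*(1 + I)/I (l(I) = (-4/I)*(1 + I) = -4*(1 + I)/I)
A = I*√167 (A = √(-167) = I*√167 ≈ 12.923*I)
s(l(1)) + A = (-4 - 4/1) + I*√167 = (-4 - 4*1) + I*√167 = (-4 - 4) + I*√167 = -8 + I*√167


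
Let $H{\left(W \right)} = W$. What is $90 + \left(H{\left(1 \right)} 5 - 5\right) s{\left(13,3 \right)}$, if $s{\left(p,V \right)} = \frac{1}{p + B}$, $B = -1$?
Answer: $90$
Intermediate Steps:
$s{\left(p,V \right)} = \frac{1}{-1 + p}$ ($s{\left(p,V \right)} = \frac{1}{p - 1} = \frac{1}{-1 + p}$)
$90 + \left(H{\left(1 \right)} 5 - 5\right) s{\left(13,3 \right)} = 90 + \frac{1 \cdot 5 - 5}{-1 + 13} = 90 + \frac{5 - 5}{12} = 90 + 0 \cdot \frac{1}{12} = 90 + 0 = 90$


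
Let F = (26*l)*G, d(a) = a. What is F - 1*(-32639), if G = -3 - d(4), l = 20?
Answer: 28999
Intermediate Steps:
G = -7 (G = -3 - 1*4 = -3 - 4 = -7)
F = -3640 (F = (26*20)*(-7) = 520*(-7) = -3640)
F - 1*(-32639) = -3640 - 1*(-32639) = -3640 + 32639 = 28999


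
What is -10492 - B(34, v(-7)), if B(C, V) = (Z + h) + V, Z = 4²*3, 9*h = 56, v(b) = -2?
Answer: -94898/9 ≈ -10544.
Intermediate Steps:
h = 56/9 (h = (⅑)*56 = 56/9 ≈ 6.2222)
Z = 48 (Z = 16*3 = 48)
B(C, V) = 488/9 + V (B(C, V) = (48 + 56/9) + V = 488/9 + V)
-10492 - B(34, v(-7)) = -10492 - (488/9 - 2) = -10492 - 1*470/9 = -10492 - 470/9 = -94898/9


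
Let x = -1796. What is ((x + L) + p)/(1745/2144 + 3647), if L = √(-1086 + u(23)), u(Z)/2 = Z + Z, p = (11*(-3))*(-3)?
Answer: -3638368/7820913 + 2144*I*√994/7820913 ≈ -0.46521 + 0.0086429*I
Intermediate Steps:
p = 99 (p = -33*(-3) = 99)
u(Z) = 4*Z (u(Z) = 2*(Z + Z) = 2*(2*Z) = 4*Z)
L = I*√994 (L = √(-1086 + 4*23) = √(-1086 + 92) = √(-994) = I*√994 ≈ 31.528*I)
((x + L) + p)/(1745/2144 + 3647) = ((-1796 + I*√994) + 99)/(1745/2144 + 3647) = (-1697 + I*√994)/(1745*(1/2144) + 3647) = (-1697 + I*√994)/(1745/2144 + 3647) = (-1697 + I*√994)/(7820913/2144) = (-1697 + I*√994)*(2144/7820913) = -3638368/7820913 + 2144*I*√994/7820913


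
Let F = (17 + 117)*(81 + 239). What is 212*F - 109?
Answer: 9090451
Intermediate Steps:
F = 42880 (F = 134*320 = 42880)
212*F - 109 = 212*42880 - 109 = 9090560 - 109 = 9090451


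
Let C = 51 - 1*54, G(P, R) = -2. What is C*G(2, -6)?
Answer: 6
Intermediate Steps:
C = -3 (C = 51 - 54 = -3)
C*G(2, -6) = -3*(-2) = 6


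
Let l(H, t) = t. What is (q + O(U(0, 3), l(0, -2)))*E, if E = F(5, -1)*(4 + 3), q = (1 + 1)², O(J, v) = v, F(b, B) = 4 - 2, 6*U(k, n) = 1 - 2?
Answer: 28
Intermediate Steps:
U(k, n) = -⅙ (U(k, n) = (1 - 2)/6 = (⅙)*(-1) = -⅙)
F(b, B) = 2
q = 4 (q = 2² = 4)
E = 14 (E = 2*(4 + 3) = 2*7 = 14)
(q + O(U(0, 3), l(0, -2)))*E = (4 - 2)*14 = 2*14 = 28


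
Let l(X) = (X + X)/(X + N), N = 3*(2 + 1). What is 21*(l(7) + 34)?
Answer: 5859/8 ≈ 732.38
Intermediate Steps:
N = 9 (N = 3*3 = 9)
l(X) = 2*X/(9 + X) (l(X) = (X + X)/(X + 9) = (2*X)/(9 + X) = 2*X/(9 + X))
21*(l(7) + 34) = 21*(2*7/(9 + 7) + 34) = 21*(2*7/16 + 34) = 21*(2*7*(1/16) + 34) = 21*(7/8 + 34) = 21*(279/8) = 5859/8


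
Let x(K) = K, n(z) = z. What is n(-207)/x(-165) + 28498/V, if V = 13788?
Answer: 1259381/379170 ≈ 3.3214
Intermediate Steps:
n(-207)/x(-165) + 28498/V = -207/(-165) + 28498/13788 = -207*(-1/165) + 28498*(1/13788) = 69/55 + 14249/6894 = 1259381/379170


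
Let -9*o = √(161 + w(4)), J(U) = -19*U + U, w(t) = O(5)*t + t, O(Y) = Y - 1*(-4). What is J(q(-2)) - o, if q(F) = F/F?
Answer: -18 + √201/9 ≈ -16.425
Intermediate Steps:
q(F) = 1
O(Y) = 4 + Y (O(Y) = Y + 4 = 4 + Y)
w(t) = 10*t (w(t) = (4 + 5)*t + t = 9*t + t = 10*t)
J(U) = -18*U
o = -√201/9 (o = -√(161 + 10*4)/9 = -√(161 + 40)/9 = -√201/9 ≈ -1.5753)
J(q(-2)) - o = -18*1 - (-1)*√201/9 = -18 + √201/9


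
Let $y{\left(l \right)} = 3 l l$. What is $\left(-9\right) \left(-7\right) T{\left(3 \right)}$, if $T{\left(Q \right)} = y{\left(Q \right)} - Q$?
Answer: $1512$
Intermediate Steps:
$y{\left(l \right)} = 3 l^{2}$
$T{\left(Q \right)} = - Q + 3 Q^{2}$ ($T{\left(Q \right)} = 3 Q^{2} - Q = - Q + 3 Q^{2}$)
$\left(-9\right) \left(-7\right) T{\left(3 \right)} = \left(-9\right) \left(-7\right) 3 \left(-1 + 3 \cdot 3\right) = 63 \cdot 3 \left(-1 + 9\right) = 63 \cdot 3 \cdot 8 = 63 \cdot 24 = 1512$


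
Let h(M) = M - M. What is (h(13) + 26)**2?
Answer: 676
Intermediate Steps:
h(M) = 0
(h(13) + 26)**2 = (0 + 26)**2 = 26**2 = 676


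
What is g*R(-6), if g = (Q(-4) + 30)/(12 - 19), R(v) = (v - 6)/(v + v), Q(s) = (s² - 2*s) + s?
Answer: -50/7 ≈ -7.1429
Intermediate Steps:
Q(s) = s² - s
R(v) = (-6 + v)/(2*v) (R(v) = (-6 + v)/((2*v)) = (-6 + v)*(1/(2*v)) = (-6 + v)/(2*v))
g = -50/7 (g = (-4*(-1 - 4) + 30)/(12 - 19) = (-4*(-5) + 30)/(-7) = (20 + 30)*(-⅐) = 50*(-⅐) = -50/7 ≈ -7.1429)
g*R(-6) = -25*(-6 - 6)/(7*(-6)) = -25*(-1)*(-12)/(7*6) = -50/7*1 = -50/7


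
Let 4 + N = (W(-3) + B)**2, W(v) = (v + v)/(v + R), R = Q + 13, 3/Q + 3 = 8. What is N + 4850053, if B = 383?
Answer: 14034620002/2809 ≈ 4.9963e+6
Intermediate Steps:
Q = 3/5 (Q = 3/(-3 + 8) = 3/5 ≈ 0.60000)
R = 68/5 (R = 3/5 + 13 = 68/5 ≈ 13.600)
W(v) = 2*v/(68/5 + v) (W(v) = (v + v)/(v + 68/5) = (2*v)/(68/5 + v) = 2*v/(68/5 + v))
N = 410821125/2809 (N = -4 + (10*(-3)/(68 + 5*(-3)) + 383)**2 = -4 + (10*(-3)/(68 - 15) + 383)**2 = -4 + (10*(-3)/53 + 383)**2 = -4 + (10*(-3)*(1/53) + 383)**2 = -4 + (-30/53 + 383)**2 = -4 + (20269/53)**2 = -4 + 410832361/2809 = 410821125/2809 ≈ 1.4625e+5)
N + 4850053 = 410821125/2809 + 4850053 = 14034620002/2809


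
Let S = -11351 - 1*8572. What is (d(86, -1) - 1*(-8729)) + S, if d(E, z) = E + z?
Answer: -11109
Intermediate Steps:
S = -19923 (S = -11351 - 8572 = -19923)
(d(86, -1) - 1*(-8729)) + S = ((86 - 1) - 1*(-8729)) - 19923 = (85 + 8729) - 19923 = 8814 - 19923 = -11109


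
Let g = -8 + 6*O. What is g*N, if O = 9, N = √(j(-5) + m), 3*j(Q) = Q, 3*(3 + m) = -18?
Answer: 184*I*√6/3 ≈ 150.24*I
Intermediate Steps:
m = -9 (m = -3 + (⅓)*(-18) = -3 - 6 = -9)
j(Q) = Q/3
N = 4*I*√6/3 (N = √((⅓)*(-5) - 9) = √(-5/3 - 9) = √(-32/3) = 4*I*√6/3 ≈ 3.266*I)
g = 46 (g = -8 + 6*9 = -8 + 54 = 46)
g*N = 46*(4*I*√6/3) = 184*I*√6/3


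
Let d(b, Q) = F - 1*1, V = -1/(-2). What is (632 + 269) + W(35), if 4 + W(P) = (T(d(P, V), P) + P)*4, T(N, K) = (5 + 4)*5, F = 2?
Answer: 1217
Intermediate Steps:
V = ½ (V = -1*(-½) = ½ ≈ 0.50000)
d(b, Q) = 1 (d(b, Q) = 2 - 1*1 = 2 - 1 = 1)
T(N, K) = 45 (T(N, K) = 9*5 = 45)
W(P) = 176 + 4*P (W(P) = -4 + (45 + P)*4 = -4 + (180 + 4*P) = 176 + 4*P)
(632 + 269) + W(35) = (632 + 269) + (176 + 4*35) = 901 + (176 + 140) = 901 + 316 = 1217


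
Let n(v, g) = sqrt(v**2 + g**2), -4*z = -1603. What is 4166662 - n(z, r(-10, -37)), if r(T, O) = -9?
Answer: 4166662 - sqrt(2570905)/4 ≈ 4.1663e+6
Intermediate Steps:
z = 1603/4 (z = -1/4*(-1603) = 1603/4 ≈ 400.75)
n(v, g) = sqrt(g**2 + v**2)
4166662 - n(z, r(-10, -37)) = 4166662 - sqrt((-9)**2 + (1603/4)**2) = 4166662 - sqrt(81 + 2569609/16) = 4166662 - sqrt(2570905/16) = 4166662 - sqrt(2570905)/4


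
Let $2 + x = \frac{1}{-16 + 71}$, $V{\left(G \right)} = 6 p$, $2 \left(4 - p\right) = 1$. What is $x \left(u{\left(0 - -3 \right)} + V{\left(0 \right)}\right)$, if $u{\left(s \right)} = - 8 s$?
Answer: $\frac{327}{55} \approx 5.9455$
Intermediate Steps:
$p = \frac{7}{2}$ ($p = 4 - \frac{1}{2} = \frac{7}{2} \approx 3.5$)
$V{\left(G \right)} = 21$ ($V{\left(G \right)} = 6 \cdot \frac{7}{2} = 21$)
$x = - \frac{109}{55}$ ($x = -2 + \frac{1}{-16 + 71} = -2 + \frac{1}{55} = - \frac{109}{55} \approx -1.9818$)
$x \left(u{\left(0 - -3 \right)} + V{\left(0 \right)}\right) = - \frac{109 \left(- 8 \left(0 - -3\right) + 21\right)}{55} = - \frac{109 \left(- 8 \left(0 + 3\right) + 21\right)}{55} = - \frac{109 \left(\left(-8\right) 3 + 21\right)}{55} = - \frac{109 \left(-24 + 21\right)}{55} = \left(- \frac{109}{55}\right) \left(-3\right) = \frac{327}{55}$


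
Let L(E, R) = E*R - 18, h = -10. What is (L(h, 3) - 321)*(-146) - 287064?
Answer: -233190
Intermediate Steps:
L(E, R) = -18 + E*R
(L(h, 3) - 321)*(-146) - 287064 = ((-18 - 10*3) - 321)*(-146) - 287064 = ((-18 - 30) - 321)*(-146) - 287064 = (-48 - 321)*(-146) - 287064 = -369*(-146) - 287064 = 53874 - 287064 = -233190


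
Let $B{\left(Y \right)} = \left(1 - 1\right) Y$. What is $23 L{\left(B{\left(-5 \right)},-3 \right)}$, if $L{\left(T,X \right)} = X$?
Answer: $-69$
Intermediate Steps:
$B{\left(Y \right)} = 0$ ($B{\left(Y \right)} = 0 Y = 0$)
$23 L{\left(B{\left(-5 \right)},-3 \right)} = 23 \left(-3\right) = -69$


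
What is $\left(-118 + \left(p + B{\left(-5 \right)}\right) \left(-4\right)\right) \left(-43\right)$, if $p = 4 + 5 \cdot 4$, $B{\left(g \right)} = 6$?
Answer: $10234$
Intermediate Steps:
$p = 24$ ($p = 4 + 20 = 24$)
$\left(-118 + \left(p + B{\left(-5 \right)}\right) \left(-4\right)\right) \left(-43\right) = \left(-118 + \left(24 + 6\right) \left(-4\right)\right) \left(-43\right) = \left(-118 + 30 \left(-4\right)\right) \left(-43\right) = \left(-118 - 120\right) \left(-43\right) = \left(-238\right) \left(-43\right) = 10234$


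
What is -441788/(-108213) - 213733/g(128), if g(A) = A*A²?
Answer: 903367898647/226939109376 ≈ 3.9807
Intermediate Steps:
g(A) = A³
-441788/(-108213) - 213733/g(128) = -441788/(-108213) - 213733/(128³) = -441788*(-1/108213) - 213733/2097152 = 441788/108213 - 213733*1/2097152 = 441788/108213 - 213733/2097152 = 903367898647/226939109376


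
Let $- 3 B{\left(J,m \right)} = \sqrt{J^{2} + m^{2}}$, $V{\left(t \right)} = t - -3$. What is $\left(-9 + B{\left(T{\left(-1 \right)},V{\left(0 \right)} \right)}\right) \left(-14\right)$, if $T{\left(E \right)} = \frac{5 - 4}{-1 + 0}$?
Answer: $126 + \frac{14 \sqrt{10}}{3} \approx 140.76$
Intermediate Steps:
$V{\left(t \right)} = 3 + t$ ($V{\left(t \right)} = t + 3 = 3 + t$)
$T{\left(E \right)} = -1$ ($T{\left(E \right)} = 1 \frac{1}{-1} = 1 \left(-1\right) = -1$)
$B{\left(J,m \right)} = - \frac{\sqrt{J^{2} + m^{2}}}{3}$
$\left(-9 + B{\left(T{\left(-1 \right)},V{\left(0 \right)} \right)}\right) \left(-14\right) = \left(-9 - \frac{\sqrt{\left(-1\right)^{2} + \left(3 + 0\right)^{2}}}{3}\right) \left(-14\right) = \left(-9 - \frac{\sqrt{1 + 3^{2}}}{3}\right) \left(-14\right) = \left(-9 - \frac{\sqrt{1 + 9}}{3}\right) \left(-14\right) = \left(-9 - \frac{\sqrt{10}}{3}\right) \left(-14\right) = 126 + \frac{14 \sqrt{10}}{3}$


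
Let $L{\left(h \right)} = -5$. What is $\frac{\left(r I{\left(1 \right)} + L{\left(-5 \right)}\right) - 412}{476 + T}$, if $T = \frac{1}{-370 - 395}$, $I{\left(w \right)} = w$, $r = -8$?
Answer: $- \frac{325125}{364139} \approx -0.89286$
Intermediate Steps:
$T = - \frac{1}{765}$ ($T = \frac{1}{-765} = - \frac{1}{765} \approx -0.0013072$)
$\frac{\left(r I{\left(1 \right)} + L{\left(-5 \right)}\right) - 412}{476 + T} = \frac{\left(\left(-8\right) 1 - 5\right) - 412}{476 - \frac{1}{765}} = \frac{\left(-8 - 5\right) - 412}{\frac{364139}{765}} = \left(-13 - 412\right) \frac{765}{364139} = \left(-425\right) \frac{765}{364139} = - \frac{325125}{364139}$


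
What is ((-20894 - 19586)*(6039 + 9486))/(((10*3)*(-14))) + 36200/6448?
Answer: 8442236875/5642 ≈ 1.4963e+6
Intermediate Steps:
((-20894 - 19586)*(6039 + 9486))/(((10*3)*(-14))) + 36200/6448 = (-40480*15525)/((30*(-14))) + 36200*(1/6448) = -628452000/(-420) + 4525/806 = -628452000*(-1/420) + 4525/806 = 10474200/7 + 4525/806 = 8442236875/5642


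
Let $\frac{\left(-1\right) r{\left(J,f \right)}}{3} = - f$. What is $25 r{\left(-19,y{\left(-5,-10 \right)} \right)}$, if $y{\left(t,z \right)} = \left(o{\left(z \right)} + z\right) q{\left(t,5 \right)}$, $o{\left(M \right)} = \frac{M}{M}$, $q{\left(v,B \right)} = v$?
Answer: $3375$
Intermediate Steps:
$o{\left(M \right)} = 1$
$y{\left(t,z \right)} = t \left(1 + z\right)$ ($y{\left(t,z \right)} = \left(1 + z\right) t = t \left(1 + z\right)$)
$r{\left(J,f \right)} = 3 f$ ($r{\left(J,f \right)} = - 3 \left(- f\right) = 3 f$)
$25 r{\left(-19,y{\left(-5,-10 \right)} \right)} = 25 \cdot 3 \left(- 5 \left(1 - 10\right)\right) = 25 \cdot 3 \left(\left(-5\right) \left(-9\right)\right) = 25 \cdot 3 \cdot 45 = 25 \cdot 135 = 3375$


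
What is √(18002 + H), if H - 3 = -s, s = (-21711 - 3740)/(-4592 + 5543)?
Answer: √16307943906/951 ≈ 134.28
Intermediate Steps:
s = -25451/951 ≈ -26.762
H = 28304/951 (H = 3 - 1*(-25451/951) = 3 + 25451/951 = 28304/951 ≈ 29.762)
√(18002 + H) = √(18002 + 28304/951) = √(17148206/951) = √16307943906/951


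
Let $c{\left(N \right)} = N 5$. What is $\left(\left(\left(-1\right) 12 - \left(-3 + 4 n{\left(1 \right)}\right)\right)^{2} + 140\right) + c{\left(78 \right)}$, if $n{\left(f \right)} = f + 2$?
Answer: $971$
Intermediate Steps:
$c{\left(N \right)} = 5 N$
$n{\left(f \right)} = 2 + f$
$\left(\left(\left(-1\right) 12 - \left(-3 + 4 n{\left(1 \right)}\right)\right)^{2} + 140\right) + c{\left(78 \right)} = \left(\left(\left(-1\right) 12 + \left(3 - 4 \left(2 + 1\right)\right)\right)^{2} + 140\right) + 5 \cdot 78 = \left(\left(-12 + \left(3 - 12\right)\right)^{2} + 140\right) + 390 = \left(\left(-12 - 9\right)^{2} + 140\right) + 390 = \left(\left(-21\right)^{2} + 140\right) + 390 = \left(441 + 140\right) + 390 = 581 + 390 = 971$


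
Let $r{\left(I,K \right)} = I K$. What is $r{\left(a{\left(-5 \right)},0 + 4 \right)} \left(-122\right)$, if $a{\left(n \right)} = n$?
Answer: $2440$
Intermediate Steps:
$r{\left(a{\left(-5 \right)},0 + 4 \right)} \left(-122\right) = - 5 \left(0 + 4\right) \left(-122\right) = \left(-5\right) 4 \left(-122\right) = \left(-20\right) \left(-122\right) = 2440$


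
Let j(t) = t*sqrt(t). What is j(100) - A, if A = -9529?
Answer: 10529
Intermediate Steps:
j(t) = t**(3/2)
j(100) - A = 100**(3/2) - 1*(-9529) = 1000 + 9529 = 10529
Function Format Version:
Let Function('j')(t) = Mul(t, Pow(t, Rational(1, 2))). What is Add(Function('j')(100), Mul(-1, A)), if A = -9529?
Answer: 10529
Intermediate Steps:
Function('j')(t) = Pow(t, Rational(3, 2))
Add(Function('j')(100), Mul(-1, A)) = Add(Pow(100, Rational(3, 2)), Mul(-1, -9529)) = Add(1000, 9529) = 10529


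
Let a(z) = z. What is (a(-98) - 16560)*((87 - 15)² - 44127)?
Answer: 648712494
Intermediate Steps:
(a(-98) - 16560)*((87 - 15)² - 44127) = (-98 - 16560)*((87 - 15)² - 44127) = -16658*(72² - 44127) = -16658*(5184 - 44127) = -16658*(-38943) = 648712494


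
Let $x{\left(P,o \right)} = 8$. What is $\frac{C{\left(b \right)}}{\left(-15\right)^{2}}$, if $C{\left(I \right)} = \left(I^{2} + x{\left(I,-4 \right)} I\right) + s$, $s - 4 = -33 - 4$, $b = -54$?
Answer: $\frac{817}{75} \approx 10.893$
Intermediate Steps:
$s = -33$ ($s = 4 - 37 = -33$)
$C{\left(I \right)} = -33 + I^{2} + 8 I$ ($C{\left(I \right)} = \left(I^{2} + 8 I\right) - 33 = -33 + I^{2} + 8 I$)
$\frac{C{\left(b \right)}}{\left(-15\right)^{2}} = \frac{-33 + \left(-54\right)^{2} + 8 \left(-54\right)}{\left(-15\right)^{2}} = \frac{-33 + 2916 - 432}{225} = 2451 \cdot \frac{1}{225} = \frac{817}{75}$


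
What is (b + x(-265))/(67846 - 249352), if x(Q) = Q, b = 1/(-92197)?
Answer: 12216103/8367154341 ≈ 0.0014600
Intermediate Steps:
b = -1/92197 ≈ -1.0846e-5
(b + x(-265))/(67846 - 249352) = (-1/92197 - 265)/(67846 - 249352) = -24432206/92197/(-181506) = -24432206/92197*(-1/181506) = 12216103/8367154341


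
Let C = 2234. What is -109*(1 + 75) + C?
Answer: -6050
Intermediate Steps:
-109*(1 + 75) + C = -109*(1 + 75) + 2234 = -109*76 + 2234 = -8284 + 2234 = -6050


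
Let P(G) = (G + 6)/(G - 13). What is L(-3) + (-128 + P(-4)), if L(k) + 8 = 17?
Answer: -2025/17 ≈ -119.12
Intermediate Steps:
P(G) = (6 + G)/(-13 + G)
L(k) = 9 (L(k) = -8 + 17 = 9)
L(-3) + (-128 + P(-4)) = 9 + (-128 + (6 - 4)/(-13 - 4)) = 9 + (-128 + 2/(-17)) = 9 + (-128 - 1/17*2) = 9 + (-128 - 2/17) = 9 - 2178/17 = -2025/17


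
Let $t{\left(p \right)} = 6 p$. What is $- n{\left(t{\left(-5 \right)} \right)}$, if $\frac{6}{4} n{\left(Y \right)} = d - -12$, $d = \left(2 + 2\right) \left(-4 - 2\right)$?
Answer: $8$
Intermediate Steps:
$d = -24$ ($d = 4 \left(-6\right) = -24$)
$n{\left(Y \right)} = -8$ ($n{\left(Y \right)} = \frac{2 \left(-24 - -12\right)}{3} = \frac{2 \left(-24 + 12\right)}{3} = \frac{2}{3} \left(-12\right) = -8$)
$- n{\left(t{\left(-5 \right)} \right)} = \left(-1\right) \left(-8\right) = 8$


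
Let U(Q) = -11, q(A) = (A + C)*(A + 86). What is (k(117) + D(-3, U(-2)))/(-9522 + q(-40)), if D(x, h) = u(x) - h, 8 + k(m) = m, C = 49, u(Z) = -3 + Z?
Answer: -19/1518 ≈ -0.012516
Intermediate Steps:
k(m) = -8 + m
q(A) = (49 + A)*(86 + A) (q(A) = (A + 49)*(A + 86) = (49 + A)*(86 + A))
D(x, h) = -3 + x - h (D(x, h) = (-3 + x) - h = -3 + x - h)
(k(117) + D(-3, U(-2)))/(-9522 + q(-40)) = ((-8 + 117) + (-3 - 3 - 1*(-11)))/(-9522 + (4214 + (-40)² + 135*(-40))) = (109 + (-3 - 3 + 11))/(-9522 + (4214 + 1600 - 5400)) = (109 + 5)/(-9522 + 414) = 114/(-9108) = 114*(-1/9108) = -19/1518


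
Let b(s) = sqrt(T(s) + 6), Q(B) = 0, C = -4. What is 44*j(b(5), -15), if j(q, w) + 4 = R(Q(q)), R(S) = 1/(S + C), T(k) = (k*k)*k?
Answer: -187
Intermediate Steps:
T(k) = k**3 (T(k) = k**2*k = k**3)
b(s) = sqrt(6 + s**3) (b(s) = sqrt(s**3 + 6) = sqrt(6 + s**3))
R(S) = 1/(-4 + S) (R(S) = 1/(S - 4) = 1/(-4 + S))
j(q, w) = -17/4 (j(q, w) = -4 + 1/(-4 + 0) = -4 + 1/(-4) = -4 - 1/4 = -17/4)
44*j(b(5), -15) = 44*(-17/4) = -187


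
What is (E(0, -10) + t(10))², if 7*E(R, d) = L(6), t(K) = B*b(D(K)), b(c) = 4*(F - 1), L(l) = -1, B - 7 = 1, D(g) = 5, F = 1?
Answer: 1/49 ≈ 0.020408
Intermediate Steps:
B = 8 (B = 7 + 1 = 8)
b(c) = 0 (b(c) = 4*(1 - 1) = 4*0 = 0)
t(K) = 0 (t(K) = 8*0 = 0)
E(R, d) = -⅐ (E(R, d) = (⅐)*(-1) = -⅐)
(E(0, -10) + t(10))² = (-⅐ + 0)² = (-⅐)² = 1/49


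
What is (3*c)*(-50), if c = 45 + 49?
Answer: -14100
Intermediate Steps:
c = 94
(3*c)*(-50) = (3*94)*(-50) = 282*(-50) = -14100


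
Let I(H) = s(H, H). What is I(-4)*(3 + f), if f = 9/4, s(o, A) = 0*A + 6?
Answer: 63/2 ≈ 31.500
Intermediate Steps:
s(o, A) = 6 (s(o, A) = 0 + 6 = 6)
f = 9/4 (f = 9*(¼) = 9/4 ≈ 2.2500)
I(H) = 6
I(-4)*(3 + f) = 6*(3 + 9/4) = 6*(21/4) = 63/2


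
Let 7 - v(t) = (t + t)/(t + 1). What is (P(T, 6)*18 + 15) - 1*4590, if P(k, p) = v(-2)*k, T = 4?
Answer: -4359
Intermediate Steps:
v(t) = 7 - 2*t/(1 + t) (v(t) = 7 - (t + t)/(t + 1) = 7 - 2*t/(1 + t))
P(k, p) = 3*k (P(k, p) = ((7 + 5*(-2))/(1 - 2))*k = ((7 - 10)/(-1))*k = (-1*(-3))*k = 3*k)
(P(T, 6)*18 + 15) - 1*4590 = ((3*4)*18 + 15) - 1*4590 = (12*18 + 15) - 4590 = (216 + 15) - 4590 = 231 - 4590 = -4359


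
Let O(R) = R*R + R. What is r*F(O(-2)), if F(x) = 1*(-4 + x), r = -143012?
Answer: 286024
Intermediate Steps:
O(R) = R + R² (O(R) = R² + R = R + R²)
F(x) = -4 + x
r*F(O(-2)) = -143012*(-4 - 2*(1 - 2)) = -143012*(-4 - 2*(-1)) = -143012*(-4 + 2) = -143012*(-2) = 286024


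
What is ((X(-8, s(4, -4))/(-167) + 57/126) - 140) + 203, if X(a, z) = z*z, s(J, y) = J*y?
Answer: 434303/7014 ≈ 61.919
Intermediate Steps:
X(a, z) = z**2
((X(-8, s(4, -4))/(-167) + 57/126) - 140) + 203 = (((4*(-4))**2/(-167) + 57/126) - 140) + 203 = (((-16)**2*(-1/167) + 57*(1/126)) - 140) + 203 = ((256*(-1/167) + 19/42) - 140) + 203 = ((-256/167 + 19/42) - 140) + 203 = (-7579/7014 - 140) + 203 = -989539/7014 + 203 = 434303/7014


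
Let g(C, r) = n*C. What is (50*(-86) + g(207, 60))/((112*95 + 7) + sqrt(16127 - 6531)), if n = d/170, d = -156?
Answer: -4063384962/9634666105 + 763292*sqrt(2399)/9634666105 ≈ -0.41787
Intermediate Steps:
n = -78/85 (n = -156/170 = -156*1/170 = -78/85 ≈ -0.91765)
g(C, r) = -78*C/85
(50*(-86) + g(207, 60))/((112*95 + 7) + sqrt(16127 - 6531)) = (50*(-86) - 78/85*207)/((112*95 + 7) + sqrt(16127 - 6531)) = (-4300 - 16146/85)/((10640 + 7) + sqrt(9596)) = -381646/(85*(10647 + 2*sqrt(2399)))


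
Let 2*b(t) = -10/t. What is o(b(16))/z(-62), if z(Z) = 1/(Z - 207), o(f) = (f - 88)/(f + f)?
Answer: -380097/10 ≈ -38010.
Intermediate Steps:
b(t) = -5/t (b(t) = (-10/t)/2 = -5/t)
o(f) = (-88 + f)/(2*f) (o(f) = (-88 + f)/((2*f)) = (-88 + f)*(1/(2*f)) = (-88 + f)/(2*f))
z(Z) = 1/(-207 + Z)
o(b(16))/z(-62) = ((-88 - 5/16)/(2*((-5/16))))/(1/(-207 - 62)) = ((-88 - 5*1/16)/(2*((-5*1/16))))/(1/(-269)) = ((-88 - 5/16)/(2*(-5/16)))/(-1/269) = ((1/2)*(-16/5)*(-1413/16))*(-269) = (1413/10)*(-269) = -380097/10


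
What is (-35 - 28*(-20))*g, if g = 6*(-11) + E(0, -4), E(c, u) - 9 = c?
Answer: -29925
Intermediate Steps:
E(c, u) = 9 + c
g = -57 (g = 6*(-11) + (9 + 0) = -66 + 9 = -57)
(-35 - 28*(-20))*g = (-35 - 28*(-20))*(-57) = (-35 + 560)*(-57) = 525*(-57) = -29925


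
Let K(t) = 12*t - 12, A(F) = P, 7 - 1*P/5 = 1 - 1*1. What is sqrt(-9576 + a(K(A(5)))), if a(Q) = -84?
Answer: 2*I*sqrt(2415) ≈ 98.285*I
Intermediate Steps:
P = 35 (P = 35 - 5*(1 - 1*1) = 35 - 5*(1 - 1) = 35 - 5*0 = 35 + 0 = 35)
A(F) = 35
K(t) = -12 + 12*t
sqrt(-9576 + a(K(A(5)))) = sqrt(-9576 - 84) = sqrt(-9660) = 2*I*sqrt(2415)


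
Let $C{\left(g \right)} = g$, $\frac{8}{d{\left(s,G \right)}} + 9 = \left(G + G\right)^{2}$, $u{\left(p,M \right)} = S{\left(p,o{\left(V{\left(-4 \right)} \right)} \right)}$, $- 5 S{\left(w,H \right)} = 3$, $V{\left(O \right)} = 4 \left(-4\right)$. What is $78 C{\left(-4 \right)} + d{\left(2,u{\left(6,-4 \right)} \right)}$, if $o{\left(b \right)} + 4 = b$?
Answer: $- \frac{59168}{189} \approx -313.06$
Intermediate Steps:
$V{\left(O \right)} = -16$
$o{\left(b \right)} = -4 + b$
$S{\left(w,H \right)} = - \frac{3}{5}$ ($S{\left(w,H \right)} = \left(- \frac{1}{5}\right) 3 = - \frac{3}{5}$)
$u{\left(p,M \right)} = - \frac{3}{5}$
$d{\left(s,G \right)} = \frac{8}{-9 + 4 G^{2}}$ ($d{\left(s,G \right)} = \frac{8}{-9 + \left(G + G\right)^{2}} = \frac{8}{-9 + \left(2 G\right)^{2}} = \frac{8}{-9 + 4 G^{2}}$)
$78 C{\left(-4 \right)} + d{\left(2,u{\left(6,-4 \right)} \right)} = 78 \left(-4\right) + \frac{8}{-9 + 4 \left(- \frac{3}{5}\right)^{2}} = -312 + \frac{8}{-9 + 4 \cdot \frac{9}{25}} = -312 + \frac{8}{-9 + \frac{36}{25}} = -312 + \frac{8}{- \frac{189}{25}} = -312 + 8 \left(- \frac{25}{189}\right) = -312 - \frac{200}{189} = - \frac{59168}{189}$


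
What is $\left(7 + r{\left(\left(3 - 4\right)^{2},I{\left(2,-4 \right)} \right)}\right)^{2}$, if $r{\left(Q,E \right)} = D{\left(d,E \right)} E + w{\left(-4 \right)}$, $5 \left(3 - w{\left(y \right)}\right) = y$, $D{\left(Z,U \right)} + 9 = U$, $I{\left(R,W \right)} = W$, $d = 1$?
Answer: $\frac{98596}{25} \approx 3943.8$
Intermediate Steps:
$D{\left(Z,U \right)} = -9 + U$
$w{\left(y \right)} = 3 - \frac{y}{5}$
$r{\left(Q,E \right)} = \frac{19}{5} + E \left(-9 + E\right)$ ($r{\left(Q,E \right)} = \left(-9 + E\right) E + \left(3 - - \frac{4}{5}\right) = E \left(-9 + E\right) + \left(3 + \frac{4}{5}\right) = E \left(-9 + E\right) + \frac{19}{5} = \frac{19}{5} + E \left(-9 + E\right)$)
$\left(7 + r{\left(\left(3 - 4\right)^{2},I{\left(2,-4 \right)} \right)}\right)^{2} = \left(7 - \left(- \frac{19}{5} + 4 \left(-9 - 4\right)\right)\right)^{2} = \left(7 + \left(\frac{19}{5} - -52\right)\right)^{2} = \left(7 + \left(\frac{19}{5} + 52\right)\right)^{2} = \left(7 + \frac{279}{5}\right)^{2} = \left(\frac{314}{5}\right)^{2} = \frac{98596}{25}$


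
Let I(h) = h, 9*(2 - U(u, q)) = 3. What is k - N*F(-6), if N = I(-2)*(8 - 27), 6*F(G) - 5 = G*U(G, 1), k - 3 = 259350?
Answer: 778154/3 ≈ 2.5938e+5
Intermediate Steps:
k = 259353 (k = 3 + 259350 = 259353)
U(u, q) = 5/3 (U(u, q) = 2 - 1/9*3 = 2 - 1/3 = 5/3)
F(G) = 5/6 + 5*G/18 (F(G) = 5/6 + (G*(5/3))/6 = 5/6 + (5*G/3)/6 = 5/6 + 5*G/18)
N = 38 (N = -2*(8 - 27) = -2*(-19) = 38)
k - N*F(-6) = 259353 - 38*(5/6 + (5/18)*(-6)) = 259353 - 38*(5/6 - 5/3) = 259353 - 38*(-5)/6 = 259353 - 1*(-95/3) = 259353 + 95/3 = 778154/3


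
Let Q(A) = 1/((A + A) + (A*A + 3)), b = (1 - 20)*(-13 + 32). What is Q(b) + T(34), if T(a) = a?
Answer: 4406469/129602 ≈ 34.000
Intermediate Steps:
b = -361 (b = -19*19 = -361)
Q(A) = 1/(3 + A² + 2*A) (Q(A) = 1/(2*A + (A² + 3)) = 1/(2*A + (3 + A²)) = 1/(3 + A² + 2*A))
Q(b) + T(34) = 1/(3 + (-361)² + 2*(-361)) + 34 = 1/(3 + 130321 - 722) + 34 = 1/129602 + 34 = 4406469/129602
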